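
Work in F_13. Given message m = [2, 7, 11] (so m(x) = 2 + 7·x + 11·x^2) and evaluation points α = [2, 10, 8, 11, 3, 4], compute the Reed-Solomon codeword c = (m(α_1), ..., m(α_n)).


c = [8, 2, 8, 6, 5, 11]

Message polynomial: m(x) = 2 + 7·x + 11·x^2 (mod 13).
For each evaluation point α_i, compute m(α_i) mod 13:
  α_1 = 2: Horner steps 11 → 3 → 8, so m(2) = 8.
  α_2 = 10: Horner steps 11 → 0 → 2, so m(10) = 2.
  α_3 = 8: Horner steps 11 → 4 → 8, so m(8) = 8.
  α_4 = 11: Horner steps 11 → 11 → 6, so m(11) = 6.
  α_5 = 3: Horner steps 11 → 1 → 5, so m(3) = 5.
  α_6 = 4: Horner steps 11 → 12 → 11, so m(4) = 11.
Codeword c = [8, 2, 8, 6, 5, 11] ∈ F_13^6.


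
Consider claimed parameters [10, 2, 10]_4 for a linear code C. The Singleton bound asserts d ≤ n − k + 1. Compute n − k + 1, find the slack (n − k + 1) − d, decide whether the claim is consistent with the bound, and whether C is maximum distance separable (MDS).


Singleton RHS = n − k + 1 = 9, slack = -1, bound violated (no such code; not MDS).

Singleton bound: d ≤ n − k + 1.
Here n = 10, k = 2, so n − k + 1 = 9.
Given d = 10, check d ≤ 9: NO.
Slack = (n − k + 1) − d = -1.
The slack is negative: d = 10 exceeds n − k + 1 = 9 by 1, so the Singleton bound is violated and no linear [10, 2, 10]_4 code can exist. In particular it is not MDS (MDS requires d = n − k + 1 exactly).
Description: the claimed parameters are [10, 2, 10]_4; such a code would be impossible (violates the Singleton bound).


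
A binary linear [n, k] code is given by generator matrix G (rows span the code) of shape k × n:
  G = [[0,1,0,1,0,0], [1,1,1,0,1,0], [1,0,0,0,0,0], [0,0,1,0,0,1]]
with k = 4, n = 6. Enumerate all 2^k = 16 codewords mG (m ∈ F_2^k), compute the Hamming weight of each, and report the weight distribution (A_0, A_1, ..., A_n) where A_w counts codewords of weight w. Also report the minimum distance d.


Weight distribution: A_0 = 1, A_1 = 1, A_2 = 2, A_3 = 6, A_4 = 5, A_5 = 1. Minimum distance d = 1.

Enumerate all 2^4 = 16 messages m ∈ F_2^4.
For each, compute codeword c = mG in F_2^6, then tally its weight.
  m = 0000 → c = 000000, weight = 0.
  m = 1000 → c = 010100, weight = 2.
  m = 0100 → c = 111010, weight = 4.
  m = 1100 → c = 101110, weight = 4.
  m = 0010 → c = 100000, weight = 1.
  m = 1010 → c = 110100, weight = 3.
  m = 0110 → c = 011010, weight = 3.
  m = 1110 → c = 001110, weight = 3.
  m = 0001 → c = 001001, weight = 2.
  m = 1001 → c = 011101, weight = 4.
  m = 0101 → c = 110011, weight = 4.
  m = 1101 → c = 100111, weight = 4.
  m = 0011 → c = 101001, weight = 3.
  m = 1011 → c = 111101, weight = 5.
  m = 0111 → c = 010011, weight = 3.
  m = 1111 → c = 000111, weight = 3.
Tally weights:
  weight 0: 1 codewords.
  weight 1: 1 codewords.
  weight 2: 2 codewords.
  weight 3: 6 codewords.
  weight 4: 5 codewords.
  weight 5: 1 codewords.
Minimum distance d = smallest w > 0 with A_w > 0 = 1.
Sanity: Σ A_w = 16 = 2^4 = 16 ✓.


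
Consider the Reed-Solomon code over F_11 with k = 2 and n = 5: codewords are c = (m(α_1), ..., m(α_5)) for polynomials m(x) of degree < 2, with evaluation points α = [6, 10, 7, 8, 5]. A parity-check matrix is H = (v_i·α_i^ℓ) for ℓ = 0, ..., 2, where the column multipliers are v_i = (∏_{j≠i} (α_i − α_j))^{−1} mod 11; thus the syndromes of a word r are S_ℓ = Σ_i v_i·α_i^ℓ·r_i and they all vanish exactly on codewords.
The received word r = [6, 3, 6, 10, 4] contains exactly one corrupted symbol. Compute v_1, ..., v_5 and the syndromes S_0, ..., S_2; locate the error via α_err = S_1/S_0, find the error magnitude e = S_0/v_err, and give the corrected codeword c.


S = (7, 5, 2), error at position 3, error magnitude e = 9, c = [6, 3, 8, 10, 4].

Step 1: column multipliers v_i = (∏_{j≠i}(α_i − α_j))^{−1} mod 11.
  i = 1 (α = 6): (6−10)(6−7)(6−8)(6−5) = (−4)·(−1)·(−2)·1 = −8 ≡ 3, so v_1 = 3^{−1} = 4 (mod 11).
  i = 2 (α = 10): (10−6)(10−7)(10−8)(10−5) = 4·3·2·5 = 120 ≡ 10, so v_2 = 10^{−1} = 10 (mod 11).
  i = 3 (α = 7): (7−6)(7−10)(7−8)(7−5) = 1·(−3)·(−1)·2 = 6 ≡ 6, so v_3 = 6^{−1} = 2 (mod 11).
  i = 4 (α = 8): (8−6)(8−10)(8−7)(8−5) = 2·(−2)·1·3 = −12 ≡ 10, so v_4 = 10^{−1} = 10 (mod 11).
  i = 5 (α = 5): (5−6)(5−10)(5−7)(5−8) = (−1)·(−5)·(−2)·(−3) = 30 ≡ 8, so v_5 = 8^{−1} = 7 (mod 11).
  v = [4, 10, 2, 10, 7].
Step 2: syndromes of r = [6, 3, 6, 10, 4] (all sums mod 11).
  S_0 = Σ v_i r_i = 4·6 + 10·3 + 2·6 + 10·10 + 7·4 = 194 ≡ 7.
  S_1 = Σ v_i α_i r_i = 4·6·6 + 10·10·3 + 2·7·6 + 10·8·10 + 7·5·4 = 1468 ≡ 5.
  α_i^2 mod 11 = [3, 1, 5, 9, 3].
  S_2 = Σ v_i α_i^2 r_i = 4·3·6 + 10·1·3 + 2·5·6 + 10·9·10 + 7·3·4 = 1146 ≡ 2.
  S = (7, 5, 2) ≠ 0, so r is not a codeword (an error is present).
Step 3: locate the error. For a single error e at position i, S_ℓ = v_i·e·α_i^ℓ, so α_err = S_1/S_0.
  S_0^{−1} = 7^{−1} = 8 (mod 11), so α_err = 5·8 = 40 ≡ 7 = α_3. Error position i = 3.
  Consistency check: S_2/S_1 = 2·9 = 18 ≡ 7 = α_err ✓ (single-error assumption holds).
Step 4: error magnitude e = S_0/v_3 = S_0·∏_{j≠3}(α_3 − α_j) = 7·6 = 42 ≡ 9 (mod 11).
Step 5: correct position 3: c_3 = r_3 − e = 6 − 9 ≡ 8 (mod 11). Hence c = [6, 3, 8, 10, 4].
  Check: interpolating c through the α_i gives m(x) = 5 + 2·x (degree < 2) with m(α_i) = c_i for every i, so c is indeed a codeword.


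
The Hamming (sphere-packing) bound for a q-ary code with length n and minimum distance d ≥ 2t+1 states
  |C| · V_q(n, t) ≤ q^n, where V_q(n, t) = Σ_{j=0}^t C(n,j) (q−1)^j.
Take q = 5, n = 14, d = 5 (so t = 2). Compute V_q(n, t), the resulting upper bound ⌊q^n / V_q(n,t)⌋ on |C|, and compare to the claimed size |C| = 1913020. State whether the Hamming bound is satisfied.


V_q(n, t) = 1513, q^n = 6103515625, Hamming bound = 4034048, |C| = 1913020 ≤ bound (satisfied).

Step 1: Compute V_q(n, t) = Σ_{j=0}^2 C(n, j) (q−1)^j.
  j = 0: C(14,0)·(4)^0 = 1·1 = 1.
  j = 1: C(14,1)·(4)^1 = 14·4 = 56.
  j = 2: C(14,2)·(4)^2 = 91·16 = 1456.
  V_q(n, t) = 1 + 56 + 1456 = 1513.
Step 2: q^n = 5^14 = 6103515625.
Step 3: Hamming bound ⌊q^n / V_q(n,t)⌋ = ⌊6103515625/1513⌋ = 4034048.
Step 4: Compare |C| = 1913020 to 4034048: satisfied.
The claimed |C| lies below the Hamming bound.


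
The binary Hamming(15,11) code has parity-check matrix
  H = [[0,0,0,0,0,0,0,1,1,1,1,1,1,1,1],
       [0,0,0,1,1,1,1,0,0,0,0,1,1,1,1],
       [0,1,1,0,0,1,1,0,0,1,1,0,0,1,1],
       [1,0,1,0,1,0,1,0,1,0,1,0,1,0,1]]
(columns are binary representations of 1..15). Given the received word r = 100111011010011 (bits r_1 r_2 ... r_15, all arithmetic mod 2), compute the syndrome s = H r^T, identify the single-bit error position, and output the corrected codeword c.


s = (1, 1, 0, 1)^T, error position = 13, corrected codeword c = 100111011010111

Compute s = H r^T mod 2 one row at a time:
  s_1 = 1 + 1 + 0 + 1 + 0 + 0 + 1 + 1 = 5 ≡ 1 (mod 2).
  s_2 = 1 + 1 + 1 + 0 + 0 + 0 + 1 + 1 = 5 ≡ 1 (mod 2).
  s_3 = 0 + 0 + 1 + 0 + 0 + 1 + 1 + 1 = 4 ≡ 0 (mod 2).
  s_4 = 1 + 0 + 1 + 0 + 1 + 1 + 0 + 1 = 5 ≡ 1 (mod 2).
s = (1, 1, 0, 1)^T — this equals column 13 of H (binary 1101), so error is at position 13.
Correct: flip bit 13 of r = 100111011010011 to get c = 100111011010111.


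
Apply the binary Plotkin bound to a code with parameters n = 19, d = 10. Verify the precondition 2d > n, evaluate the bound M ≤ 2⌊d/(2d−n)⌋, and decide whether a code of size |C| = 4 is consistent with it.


Plotkin bound M ≤ 20; given |C| = 4 ≤ bound (satisfied).

Check applicability: 2d = 20, n = 19.
2d − n = 1 > 0, so Plotkin applies.
Compute d/(2d−n) = 10/1 ≈ 10.0000.
⌊d/(2d−n)⌋ = 10.
Plotkin bound: M ≤ 2·10 = 20.
Given |C| = 4, check: satisfied.
This |C| is below the Plotkin bound.


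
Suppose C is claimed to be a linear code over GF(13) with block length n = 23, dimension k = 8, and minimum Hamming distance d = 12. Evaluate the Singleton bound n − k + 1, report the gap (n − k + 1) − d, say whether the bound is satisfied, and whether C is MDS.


Singleton RHS = n − k + 1 = 16, slack = 4, bound satisfied, not MDS.

Singleton bound: d ≤ n − k + 1.
Here n = 23, k = 8, so n − k + 1 = 16.
Given d = 12, check d ≤ 16: YES.
Slack = (n − k + 1) − d = 4.
The code is NOT MDS (slack = 4 > 0).
Description: the claimed parameters are [23, 8, 12]_13; such a code would be non-MDS.


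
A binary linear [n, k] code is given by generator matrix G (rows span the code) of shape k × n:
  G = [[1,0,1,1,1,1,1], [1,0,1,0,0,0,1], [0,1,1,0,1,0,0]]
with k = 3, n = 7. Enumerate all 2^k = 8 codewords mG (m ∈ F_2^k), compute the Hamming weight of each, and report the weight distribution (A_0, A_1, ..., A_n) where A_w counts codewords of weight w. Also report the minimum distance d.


Weight distribution: A_0 = 1, A_3 = 3, A_4 = 2, A_5 = 1, A_6 = 1. Minimum distance d = 3.

Enumerate all 2^3 = 8 messages m ∈ F_2^3.
For each, compute codeword c = mG in F_2^7, then tally its weight.
  m = 000 → c = 0000000, weight = 0.
  m = 100 → c = 1011111, weight = 6.
  m = 010 → c = 1010001, weight = 3.
  m = 110 → c = 0001110, weight = 3.
  m = 001 → c = 0110100, weight = 3.
  m = 101 → c = 1101011, weight = 5.
  m = 011 → c = 1100101, weight = 4.
  m = 111 → c = 0111010, weight = 4.
Tally weights:
  weight 0: 1 codewords.
  weight 3: 3 codewords.
  weight 4: 2 codewords.
  weight 5: 1 codewords.
  weight 6: 1 codewords.
Minimum distance d = smallest w > 0 with A_w > 0 = 3.
Sanity: Σ A_w = 8 = 2^3 = 8 ✓.


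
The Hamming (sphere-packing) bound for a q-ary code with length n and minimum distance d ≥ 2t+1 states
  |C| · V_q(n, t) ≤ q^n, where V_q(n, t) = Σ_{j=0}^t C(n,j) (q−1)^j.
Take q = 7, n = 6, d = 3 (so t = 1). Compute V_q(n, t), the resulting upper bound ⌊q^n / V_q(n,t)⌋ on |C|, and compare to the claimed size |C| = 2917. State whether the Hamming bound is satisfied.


V_q(n, t) = 37, q^n = 117649, Hamming bound = 3179, |C| = 2917 ≤ bound (satisfied).

Step 1: Compute V_q(n, t) = Σ_{j=0}^1 C(n, j) (q−1)^j.
  j = 0: C(6,0)·(6)^0 = 1·1 = 1.
  j = 1: C(6,1)·(6)^1 = 6·6 = 36.
  V_q(n, t) = 1 + 36 = 37.
Step 2: q^n = 7^6 = 117649.
Step 3: Hamming bound ⌊q^n / V_q(n,t)⌋ = ⌊117649/37⌋ = 3179.
Step 4: Compare |C| = 2917 to 3179: satisfied.
The claimed |C| lies below the Hamming bound.


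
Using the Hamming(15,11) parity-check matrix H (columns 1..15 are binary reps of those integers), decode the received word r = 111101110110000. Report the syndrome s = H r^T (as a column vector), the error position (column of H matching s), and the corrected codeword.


s = (1, 1, 0, 0)^T, error position = 12, corrected codeword c = 111101110111000

Compute s = H r^T mod 2 one row at a time:
  s_1 = 1 + 0 + 1 + 1 + 0 + 0 + 0 + 0 = 3 ≡ 1 (mod 2).
  s_2 = 1 + 0 + 1 + 1 + 0 + 0 + 0 + 0 = 3 ≡ 1 (mod 2).
  s_3 = 1 + 1 + 1 + 1 + 1 + 1 + 0 + 0 = 6 ≡ 0 (mod 2).
  s_4 = 1 + 1 + 0 + 1 + 0 + 1 + 0 + 0 = 4 ≡ 0 (mod 2).
s = (1, 1, 0, 0)^T — this equals column 12 of H (binary 1100), so error is at position 12.
Correct: flip bit 12 of r = 111101110110000 to get c = 111101110111000.


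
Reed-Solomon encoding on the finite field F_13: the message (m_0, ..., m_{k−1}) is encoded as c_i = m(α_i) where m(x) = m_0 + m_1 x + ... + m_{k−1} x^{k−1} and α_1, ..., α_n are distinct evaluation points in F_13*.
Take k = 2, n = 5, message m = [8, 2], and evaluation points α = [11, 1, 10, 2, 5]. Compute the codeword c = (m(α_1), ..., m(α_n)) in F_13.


c = [4, 10, 2, 12, 5]

Message polynomial: m(x) = 8 + 2·x (mod 13).
For each evaluation point α_i, compute m(α_i) mod 13:
  α_1 = 11: Horner steps 2 → 4, so m(11) = 4.
  α_2 = 1: Horner steps 2 → 10, so m(1) = 10.
  α_3 = 10: Horner steps 2 → 2, so m(10) = 2.
  α_4 = 2: Horner steps 2 → 12, so m(2) = 12.
  α_5 = 5: Horner steps 2 → 5, so m(5) = 5.
Codeword c = [4, 10, 2, 12, 5] ∈ F_13^5.


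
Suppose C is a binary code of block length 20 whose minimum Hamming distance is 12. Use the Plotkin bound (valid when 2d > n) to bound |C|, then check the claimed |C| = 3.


Plotkin bound M ≤ 6; given |C| = 3 ≤ bound (satisfied).

Check applicability: 2d = 24, n = 20.
2d − n = 4 > 0, so Plotkin applies.
Compute d/(2d−n) = 12/4 ≈ 3.0000.
⌊d/(2d−n)⌋ = 3.
Plotkin bound: M ≤ 2·3 = 6.
Given |C| = 3, check: satisfied.
This |C| is below the Plotkin bound.


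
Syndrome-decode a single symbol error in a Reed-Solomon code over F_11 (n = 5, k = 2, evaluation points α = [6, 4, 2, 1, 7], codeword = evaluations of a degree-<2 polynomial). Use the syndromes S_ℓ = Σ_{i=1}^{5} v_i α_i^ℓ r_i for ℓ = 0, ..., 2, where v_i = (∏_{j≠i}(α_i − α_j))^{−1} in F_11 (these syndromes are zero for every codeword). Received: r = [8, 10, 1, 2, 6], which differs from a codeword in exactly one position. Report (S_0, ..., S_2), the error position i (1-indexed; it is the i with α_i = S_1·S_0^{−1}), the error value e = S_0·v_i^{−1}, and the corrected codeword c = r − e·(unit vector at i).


S = (5, 2, 3), error at position 5, error magnitude e = 10, c = [8, 10, 1, 2, 7].

Step 1: column multipliers v_i = (∏_{j≠i}(α_i − α_j))^{−1} mod 11.
  i = 1 (α = 6): (6−4)(6−2)(6−1)(6−7) = 2·4·5·(−1) = −40 ≡ 4, so v_1 = 4^{−1} = 3 (mod 11).
  i = 2 (α = 4): (4−6)(4−2)(4−1)(4−7) = (−2)·2·3·(−3) = 36 ≡ 3, so v_2 = 3^{−1} = 4 (mod 11).
  i = 3 (α = 2): (2−6)(2−4)(2−1)(2−7) = (−4)·(−2)·1·(−5) = −40 ≡ 4, so v_3 = 4^{−1} = 3 (mod 11).
  i = 4 (α = 1): (1−6)(1−4)(1−2)(1−7) = (−5)·(−3)·(−1)·(−6) = 90 ≡ 2, so v_4 = 2^{−1} = 6 (mod 11).
  i = 5 (α = 7): (7−6)(7−4)(7−2)(7−1) = 1·3·5·6 = 90 ≡ 2, so v_5 = 2^{−1} = 6 (mod 11).
  v = [3, 4, 3, 6, 6].
Step 2: syndromes of r = [8, 10, 1, 2, 6] (all sums mod 11).
  S_0 = Σ v_i r_i = 3·8 + 4·10 + 3·1 + 6·2 + 6·6 = 115 ≡ 5.
  S_1 = Σ v_i α_i r_i = 3·6·8 + 4·4·10 + 3·2·1 + 6·1·2 + 6·7·6 = 574 ≡ 2.
  α_i^2 mod 11 = [3, 5, 4, 1, 5].
  S_2 = Σ v_i α_i^2 r_i = 3·3·8 + 4·5·10 + 3·4·1 + 6·1·2 + 6·5·6 = 476 ≡ 3.
  S = (5, 2, 3) ≠ 0, so r is not a codeword (an error is present).
Step 3: locate the error. For a single error e at position i, S_ℓ = v_i·e·α_i^ℓ, so α_err = S_1/S_0.
  S_0^{−1} = 5^{−1} = 9 (mod 11), so α_err = 2·9 = 18 ≡ 7 = α_5. Error position i = 5.
  Consistency check: S_2/S_1 = 3·6 = 18 ≡ 7 = α_err ✓ (single-error assumption holds).
Step 4: error magnitude e = S_0/v_5 = S_0·∏_{j≠5}(α_5 − α_j) = 5·2 = 10 ≡ 10 (mod 11).
Step 5: correct position 5: c_5 = r_5 − e = 6 − 10 ≡ 7 (mod 11). Hence c = [8, 10, 1, 2, 7].
  Check: interpolating c through the α_i gives m(x) = 3 + 10·x (degree < 2) with m(α_i) = c_i for every i, so c is indeed a codeword.


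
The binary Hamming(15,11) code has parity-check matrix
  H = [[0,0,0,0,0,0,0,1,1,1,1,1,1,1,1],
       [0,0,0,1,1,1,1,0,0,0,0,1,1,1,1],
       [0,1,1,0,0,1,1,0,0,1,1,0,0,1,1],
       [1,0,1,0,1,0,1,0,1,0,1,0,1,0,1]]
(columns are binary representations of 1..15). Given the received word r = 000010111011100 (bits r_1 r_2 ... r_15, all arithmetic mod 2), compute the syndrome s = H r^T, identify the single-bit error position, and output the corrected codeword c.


s = (1, 0, 0, 1)^T, error position = 9, corrected codeword c = 000010110011100

Compute s = H r^T mod 2 one row at a time:
  s_1 = 1 + 1 + 0 + 1 + 1 + 1 + 0 + 0 = 5 ≡ 1 (mod 2).
  s_2 = 0 + 1 + 0 + 1 + 1 + 1 + 0 + 0 = 4 ≡ 0 (mod 2).
  s_3 = 0 + 0 + 0 + 1 + 0 + 1 + 0 + 0 = 2 ≡ 0 (mod 2).
  s_4 = 0 + 0 + 1 + 1 + 1 + 1 + 1 + 0 = 5 ≡ 1 (mod 2).
s = (1, 0, 0, 1)^T — this equals column 9 of H (binary 1001), so error is at position 9.
Correct: flip bit 9 of r = 000010111011100 to get c = 000010110011100.


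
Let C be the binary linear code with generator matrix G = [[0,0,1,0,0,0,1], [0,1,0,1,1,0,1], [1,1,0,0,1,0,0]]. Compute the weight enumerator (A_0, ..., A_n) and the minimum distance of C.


Weight distribution: A_0 = 1, A_2 = 1, A_3 = 3, A_4 = 2, A_5 = 1. Minimum distance d = 2.

Enumerate all 2^3 = 8 messages m ∈ F_2^3.
For each, compute codeword c = mG in F_2^7, then tally its weight.
  m = 000 → c = 0000000, weight = 0.
  m = 100 → c = 0010001, weight = 2.
  m = 010 → c = 0101101, weight = 4.
  m = 110 → c = 0111100, weight = 4.
  m = 001 → c = 1100100, weight = 3.
  m = 101 → c = 1110101, weight = 5.
  m = 011 → c = 1001001, weight = 3.
  m = 111 → c = 1011000, weight = 3.
Tally weights:
  weight 0: 1 codewords.
  weight 2: 1 codewords.
  weight 3: 3 codewords.
  weight 4: 2 codewords.
  weight 5: 1 codewords.
Minimum distance d = smallest w > 0 with A_w > 0 = 2.
Sanity: Σ A_w = 8 = 2^3 = 8 ✓.


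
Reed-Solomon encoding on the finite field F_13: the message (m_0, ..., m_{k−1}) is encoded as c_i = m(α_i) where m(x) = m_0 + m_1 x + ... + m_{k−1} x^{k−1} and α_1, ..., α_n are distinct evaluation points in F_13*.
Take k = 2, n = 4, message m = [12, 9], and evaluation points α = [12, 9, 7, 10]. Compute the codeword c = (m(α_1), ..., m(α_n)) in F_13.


c = [3, 2, 10, 11]

Message polynomial: m(x) = 12 + 9·x (mod 13).
For each evaluation point α_i, compute m(α_i) mod 13:
  α_1 = 12: Horner steps 9 → 3, so m(12) = 3.
  α_2 = 9: Horner steps 9 → 2, so m(9) = 2.
  α_3 = 7: Horner steps 9 → 10, so m(7) = 10.
  α_4 = 10: Horner steps 9 → 11, so m(10) = 11.
Codeword c = [3, 2, 10, 11] ∈ F_13^4.


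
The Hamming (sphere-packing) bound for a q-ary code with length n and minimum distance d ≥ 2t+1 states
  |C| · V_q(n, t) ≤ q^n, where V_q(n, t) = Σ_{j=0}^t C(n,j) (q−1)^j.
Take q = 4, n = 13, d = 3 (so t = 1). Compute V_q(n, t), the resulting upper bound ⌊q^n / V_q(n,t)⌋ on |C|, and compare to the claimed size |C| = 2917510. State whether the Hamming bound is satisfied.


V_q(n, t) = 40, q^n = 67108864, Hamming bound = 1677721, |C| = 2917510 > bound (violated).

Step 1: Compute V_q(n, t) = Σ_{j=0}^1 C(n, j) (q−1)^j.
  j = 0: C(13,0)·(3)^0 = 1·1 = 1.
  j = 1: C(13,1)·(3)^1 = 13·3 = 39.
  V_q(n, t) = 1 + 39 = 40.
Step 2: q^n = 4^13 = 67108864.
Step 3: Hamming bound ⌊q^n / V_q(n,t)⌋ = ⌊67108864/40⌋ = 1677721.
Step 4: Compare |C| = 2917510 to 1677721: violated.
The claimed |C| lies above the Hamming bound, so no 4-ary code of length 13 with d ≥ 3 can have 2917510 codewords.


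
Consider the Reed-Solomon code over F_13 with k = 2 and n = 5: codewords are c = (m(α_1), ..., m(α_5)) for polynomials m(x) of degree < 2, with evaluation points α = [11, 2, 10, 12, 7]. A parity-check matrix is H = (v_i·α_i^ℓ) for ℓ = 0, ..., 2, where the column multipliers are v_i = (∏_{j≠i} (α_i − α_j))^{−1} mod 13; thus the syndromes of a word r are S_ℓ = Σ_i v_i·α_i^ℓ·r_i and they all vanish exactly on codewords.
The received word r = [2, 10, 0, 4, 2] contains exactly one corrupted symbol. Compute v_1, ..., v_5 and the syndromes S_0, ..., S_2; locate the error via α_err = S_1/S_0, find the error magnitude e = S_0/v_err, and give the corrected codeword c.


S = (5, 9, 11), error at position 5, error magnitude e = 8, c = [2, 10, 0, 4, 7].

Step 1: column multipliers v_i = (∏_{j≠i}(α_i − α_j))^{−1} mod 13.
  i = 1 (α = 11): (11−2)(11−10)(11−12)(11−7) = 9·1·(−1)·4 = −36 ≡ 3, so v_1 = 3^{−1} = 9 (mod 13).
  i = 2 (α = 2): (2−11)(2−10)(2−12)(2−7) = (−9)·(−8)·(−10)·(−5) = 3600 ≡ 12, so v_2 = 12^{−1} = 12 (mod 13).
  i = 3 (α = 10): (10−11)(10−2)(10−12)(10−7) = (−1)·8·(−2)·3 = 48 ≡ 9, so v_3 = 9^{−1} = 3 (mod 13).
  i = 4 (α = 12): (12−11)(12−2)(12−10)(12−7) = 1·10·2·5 = 100 ≡ 9, so v_4 = 9^{−1} = 3 (mod 13).
  i = 5 (α = 7): (7−11)(7−2)(7−10)(7−12) = (−4)·5·(−3)·(−5) = −300 ≡ 12, so v_5 = 12^{−1} = 12 (mod 13).
  v = [9, 12, 3, 3, 12].
Step 2: syndromes of r = [2, 10, 0, 4, 2] (all sums mod 13).
  S_0 = Σ v_i r_i = 9·2 + 12·10 + 3·0 + 3·4 + 12·2 = 174 ≡ 5.
  S_1 = Σ v_i α_i r_i = 9·11·2 + 12·2·10 + 3·10·0 + 3·12·4 + 12·7·2 = 750 ≡ 9.
  α_i^2 mod 13 = [4, 4, 9, 1, 10].
  S_2 = Σ v_i α_i^2 r_i = 9·4·2 + 12·4·10 + 3·9·0 + 3·1·4 + 12·10·2 = 804 ≡ 11.
  S = (5, 9, 11) ≠ 0, so r is not a codeword (an error is present).
Step 3: locate the error. For a single error e at position i, S_ℓ = v_i·e·α_i^ℓ, so α_err = S_1/S_0.
  S_0^{−1} = 5^{−1} = 8 (mod 13), so α_err = 9·8 = 72 ≡ 7 = α_5. Error position i = 5.
  Consistency check: S_2/S_1 = 11·3 = 33 ≡ 7 = α_err ✓ (single-error assumption holds).
Step 4: error magnitude e = S_0/v_5 = S_0·∏_{j≠5}(α_5 − α_j) = 5·12 = 60 ≡ 8 (mod 13).
Step 5: correct position 5: c_5 = r_5 − e = 2 − 8 ≡ 7 (mod 13). Hence c = [2, 10, 0, 4, 7].
  Check: interpolating c through the α_i gives m(x) = 6 + 2·x (degree < 2) with m(α_i) = c_i for every i, so c is indeed a codeword.


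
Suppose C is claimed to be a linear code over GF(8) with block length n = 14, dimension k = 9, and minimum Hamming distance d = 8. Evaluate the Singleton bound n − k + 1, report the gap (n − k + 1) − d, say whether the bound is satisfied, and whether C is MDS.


Singleton RHS = n − k + 1 = 6, slack = -2, bound violated (no such code; not MDS).

Singleton bound: d ≤ n − k + 1.
Here n = 14, k = 9, so n − k + 1 = 6.
Given d = 8, check d ≤ 6: NO.
Slack = (n − k + 1) − d = -2.
The slack is negative: d = 8 exceeds n − k + 1 = 6 by 2, so the Singleton bound is violated and no linear [14, 9, 8]_8 code can exist. In particular it is not MDS (MDS requires d = n − k + 1 exactly).
Description: the claimed parameters are [14, 9, 8]_8; such a code would be impossible (violates the Singleton bound).


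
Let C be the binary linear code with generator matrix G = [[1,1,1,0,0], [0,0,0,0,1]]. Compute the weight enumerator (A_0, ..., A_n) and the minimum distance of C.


Weight distribution: A_0 = 1, A_1 = 1, A_3 = 1, A_4 = 1. Minimum distance d = 1.

Enumerate all 2^2 = 4 messages m ∈ F_2^2.
For each, compute codeword c = mG in F_2^5, then tally its weight.
  m = 00 → c = 00000, weight = 0.
  m = 10 → c = 11100, weight = 3.
  m = 01 → c = 00001, weight = 1.
  m = 11 → c = 11101, weight = 4.
Tally weights:
  weight 0: 1 codewords.
  weight 1: 1 codewords.
  weight 3: 1 codewords.
  weight 4: 1 codewords.
Minimum distance d = smallest w > 0 with A_w > 0 = 1.
Sanity: Σ A_w = 4 = 2^2 = 4 ✓.


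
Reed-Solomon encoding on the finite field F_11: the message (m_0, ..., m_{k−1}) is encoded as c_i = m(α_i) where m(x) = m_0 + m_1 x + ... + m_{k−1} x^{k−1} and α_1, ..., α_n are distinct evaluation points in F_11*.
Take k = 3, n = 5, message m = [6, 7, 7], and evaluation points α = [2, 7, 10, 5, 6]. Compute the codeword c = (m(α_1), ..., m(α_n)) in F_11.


c = [4, 2, 6, 7, 3]

Message polynomial: m(x) = 6 + 7·x + 7·x^2 (mod 11).
For each evaluation point α_i, compute m(α_i) mod 11:
  α_1 = 2: Horner steps 7 → 10 → 4, so m(2) = 4.
  α_2 = 7: Horner steps 7 → 1 → 2, so m(7) = 2.
  α_3 = 10: Horner steps 7 → 0 → 6, so m(10) = 6.
  α_4 = 5: Horner steps 7 → 9 → 7, so m(5) = 7.
  α_5 = 6: Horner steps 7 → 5 → 3, so m(6) = 3.
Codeword c = [4, 2, 6, 7, 3] ∈ F_11^5.


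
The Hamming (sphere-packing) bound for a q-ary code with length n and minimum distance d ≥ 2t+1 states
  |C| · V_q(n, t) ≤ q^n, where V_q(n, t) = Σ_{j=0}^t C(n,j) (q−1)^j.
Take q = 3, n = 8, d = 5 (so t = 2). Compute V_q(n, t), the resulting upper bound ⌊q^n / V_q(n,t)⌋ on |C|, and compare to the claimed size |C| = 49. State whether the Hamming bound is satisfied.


V_q(n, t) = 129, q^n = 6561, Hamming bound = 50, |C| = 49 ≤ bound (satisfied).

Step 1: Compute V_q(n, t) = Σ_{j=0}^2 C(n, j) (q−1)^j.
  j = 0: C(8,0)·(2)^0 = 1·1 = 1.
  j = 1: C(8,1)·(2)^1 = 8·2 = 16.
  j = 2: C(8,2)·(2)^2 = 28·4 = 112.
  V_q(n, t) = 1 + 16 + 112 = 129.
Step 2: q^n = 3^8 = 6561.
Step 3: Hamming bound ⌊q^n / V_q(n,t)⌋ = ⌊6561/129⌋ = 50.
Step 4: Compare |C| = 49 to 50: satisfied.
The claimed |C| lies below the Hamming bound.


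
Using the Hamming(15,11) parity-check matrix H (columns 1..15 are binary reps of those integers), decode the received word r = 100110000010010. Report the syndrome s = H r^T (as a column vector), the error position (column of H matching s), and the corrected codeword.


s = (0, 1, 0, 1)^T, error position = 5, corrected codeword c = 100100000010010

Compute s = H r^T mod 2 one row at a time:
  s_1 = 0 + 0 + 0 + 1 + 0 + 0 + 1 + 0 = 2 ≡ 0 (mod 2).
  s_2 = 1 + 1 + 0 + 0 + 0 + 0 + 1 + 0 = 3 ≡ 1 (mod 2).
  s_3 = 0 + 0 + 0 + 0 + 0 + 1 + 1 + 0 = 2 ≡ 0 (mod 2).
  s_4 = 1 + 0 + 1 + 0 + 0 + 1 + 0 + 0 = 3 ≡ 1 (mod 2).
s = (0, 1, 0, 1)^T — this equals column 5 of H (binary 0101), so error is at position 5.
Correct: flip bit 5 of r = 100110000010010 to get c = 100100000010010.


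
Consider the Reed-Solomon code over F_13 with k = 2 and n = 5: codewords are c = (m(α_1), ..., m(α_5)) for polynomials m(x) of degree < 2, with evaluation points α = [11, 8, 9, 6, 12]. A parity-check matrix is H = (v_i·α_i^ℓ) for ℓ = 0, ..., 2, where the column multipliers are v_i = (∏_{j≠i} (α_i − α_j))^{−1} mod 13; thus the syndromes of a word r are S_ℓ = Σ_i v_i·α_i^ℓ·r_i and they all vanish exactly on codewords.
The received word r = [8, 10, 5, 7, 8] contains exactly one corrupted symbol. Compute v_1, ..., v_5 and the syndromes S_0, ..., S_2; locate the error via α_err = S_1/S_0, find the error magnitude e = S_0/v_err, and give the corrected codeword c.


S = (10, 3, 10), error at position 5, error magnitude e = 5, c = [8, 10, 5, 7, 3].

Step 1: column multipliers v_i = (∏_{j≠i}(α_i − α_j))^{−1} mod 13.
  i = 1 (α = 11): (11−8)(11−9)(11−6)(11−12) = 3·2·5·(−1) = −30 ≡ 9, so v_1 = 9^{−1} = 3 (mod 13).
  i = 2 (α = 8): (8−11)(8−9)(8−6)(8−12) = (−3)·(−1)·2·(−4) = −24 ≡ 2, so v_2 = 2^{−1} = 7 (mod 13).
  i = 3 (α = 9): (9−11)(9−8)(9−6)(9−12) = (−2)·1·3·(−3) = 18 ≡ 5, so v_3 = 5^{−1} = 8 (mod 13).
  i = 4 (α = 6): (6−11)(6−8)(6−9)(6−12) = (−5)·(−2)·(−3)·(−6) = 180 ≡ 11, so v_4 = 11^{−1} = 6 (mod 13).
  i = 5 (α = 12): (12−11)(12−8)(12−9)(12−6) = 1·4·3·6 = 72 ≡ 7, so v_5 = 7^{−1} = 2 (mod 13).
  v = [3, 7, 8, 6, 2].
Step 2: syndromes of r = [8, 10, 5, 7, 8] (all sums mod 13).
  S_0 = Σ v_i r_i = 3·8 + 7·10 + 8·5 + 6·7 + 2·8 = 192 ≡ 10.
  S_1 = Σ v_i α_i r_i = 3·11·8 + 7·8·10 + 8·9·5 + 6·6·7 + 2·12·8 = 1628 ≡ 3.
  α_i^2 mod 13 = [4, 12, 3, 10, 1].
  S_2 = Σ v_i α_i^2 r_i = 3·4·8 + 7·12·10 + 8·3·5 + 6·10·7 + 2·1·8 = 1492 ≡ 10.
  S = (10, 3, 10) ≠ 0, so r is not a codeword (an error is present).
Step 3: locate the error. For a single error e at position i, S_ℓ = v_i·e·α_i^ℓ, so α_err = S_1/S_0.
  S_0^{−1} = 10^{−1} = 4 (mod 13), so α_err = 3·4 = 12 ≡ 12 = α_5. Error position i = 5.
  Consistency check: S_2/S_1 = 10·9 = 90 ≡ 12 = α_err ✓ (single-error assumption holds).
Step 4: error magnitude e = S_0/v_5 = S_0·∏_{j≠5}(α_5 − α_j) = 10·7 = 70 ≡ 5 (mod 13).
Step 5: correct position 5: c_5 = r_5 − e = 8 − 5 ≡ 3 (mod 13). Hence c = [8, 10, 5, 7, 3].
  Check: interpolating c through the α_i gives m(x) = 11 + 8·x (degree < 2) with m(α_i) = c_i for every i, so c is indeed a codeword.


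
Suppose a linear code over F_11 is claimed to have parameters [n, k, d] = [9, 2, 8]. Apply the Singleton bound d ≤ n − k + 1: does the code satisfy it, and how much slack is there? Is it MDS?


Singleton RHS = n − k + 1 = 8, slack = 0, bound satisfied, MDS.

Singleton bound: d ≤ n − k + 1.
Here n = 9, k = 2, so n − k + 1 = 8.
Given d = 8, check d ≤ 8: YES.
Slack = (n − k + 1) − d = 0.
The code is MDS (slack = 0).
Description: the claimed parameters are [9, 2, 8]_11; such a code would be MDS (meets Singleton bound).


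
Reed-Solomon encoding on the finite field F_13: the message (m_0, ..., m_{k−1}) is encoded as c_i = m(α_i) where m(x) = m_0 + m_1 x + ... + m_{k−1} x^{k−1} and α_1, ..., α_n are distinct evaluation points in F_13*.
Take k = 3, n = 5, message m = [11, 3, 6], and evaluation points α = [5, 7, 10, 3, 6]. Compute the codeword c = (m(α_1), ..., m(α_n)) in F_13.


c = [7, 1, 4, 9, 11]

Message polynomial: m(x) = 11 + 3·x + 6·x^2 (mod 13).
For each evaluation point α_i, compute m(α_i) mod 13:
  α_1 = 5: Horner steps 6 → 7 → 7, so m(5) = 7.
  α_2 = 7: Horner steps 6 → 6 → 1, so m(7) = 1.
  α_3 = 10: Horner steps 6 → 11 → 4, so m(10) = 4.
  α_4 = 3: Horner steps 6 → 8 → 9, so m(3) = 9.
  α_5 = 6: Horner steps 6 → 0 → 11, so m(6) = 11.
Codeword c = [7, 1, 4, 9, 11] ∈ F_13^5.


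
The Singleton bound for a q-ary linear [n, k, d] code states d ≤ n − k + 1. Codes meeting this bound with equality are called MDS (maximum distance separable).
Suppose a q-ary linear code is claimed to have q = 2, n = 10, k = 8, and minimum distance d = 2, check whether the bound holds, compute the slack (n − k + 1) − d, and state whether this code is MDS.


Singleton RHS = n − k + 1 = 3, slack = 1, bound satisfied, not MDS.

Singleton bound: d ≤ n − k + 1.
Here n = 10, k = 8, so n − k + 1 = 3.
Given d = 2, check d ≤ 3: YES.
Slack = (n − k + 1) − d = 1.
The code is NOT MDS (slack = 1 > 0).
Description: the claimed parameters are [10, 8, 2]_2; such a code would be non-MDS.


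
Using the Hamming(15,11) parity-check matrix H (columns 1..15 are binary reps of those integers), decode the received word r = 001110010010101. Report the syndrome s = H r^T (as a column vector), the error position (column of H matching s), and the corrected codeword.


s = (0, 0, 1, 1)^T, error position = 3, corrected codeword c = 000110010010101

Compute s = H r^T mod 2 one row at a time:
  s_1 = 1 + 0 + 0 + 1 + 0 + 1 + 0 + 1 = 4 ≡ 0 (mod 2).
  s_2 = 1 + 1 + 0 + 0 + 0 + 1 + 0 + 1 = 4 ≡ 0 (mod 2).
  s_3 = 0 + 1 + 0 + 0 + 0 + 1 + 0 + 1 = 3 ≡ 1 (mod 2).
  s_4 = 0 + 1 + 1 + 0 + 0 + 1 + 1 + 1 = 5 ≡ 1 (mod 2).
s = (0, 0, 1, 1)^T — this equals column 3 of H (binary 0011), so error is at position 3.
Correct: flip bit 3 of r = 001110010010101 to get c = 000110010010101.


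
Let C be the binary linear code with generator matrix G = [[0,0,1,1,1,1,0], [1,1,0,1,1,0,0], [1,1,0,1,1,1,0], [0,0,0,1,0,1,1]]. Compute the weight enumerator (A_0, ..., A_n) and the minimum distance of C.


Weight distribution: A_0 = 1, A_1 = 1, A_2 = 1, A_3 = 4, A_4 = 5, A_5 = 3, A_6 = 1. Minimum distance d = 1.

Enumerate all 2^4 = 16 messages m ∈ F_2^4.
For each, compute codeword c = mG in F_2^7, then tally its weight.
  m = 0000 → c = 0000000, weight = 0.
  m = 1000 → c = 0011110, weight = 4.
  m = 0100 → c = 1101100, weight = 4.
  m = 1100 → c = 1110010, weight = 4.
  m = 0010 → c = 1101110, weight = 5.
  m = 1010 → c = 1110000, weight = 3.
  m = 0110 → c = 0000010, weight = 1.
  m = 1110 → c = 0011100, weight = 3.
  m = 0001 → c = 0001011, weight = 3.
  m = 1001 → c = 0010101, weight = 3.
  m = 0101 → c = 1100111, weight = 5.
  m = 1101 → c = 1111001, weight = 5.
  m = 0011 → c = 1100101, weight = 4.
  m = 1011 → c = 1111011, weight = 6.
  m = 0111 → c = 0001001, weight = 2.
  m = 1111 → c = 0010111, weight = 4.
Tally weights:
  weight 0: 1 codewords.
  weight 1: 1 codewords.
  weight 2: 1 codewords.
  weight 3: 4 codewords.
  weight 4: 5 codewords.
  weight 5: 3 codewords.
  weight 6: 1 codewords.
Minimum distance d = smallest w > 0 with A_w > 0 = 1.
Sanity: Σ A_w = 16 = 2^4 = 16 ✓.


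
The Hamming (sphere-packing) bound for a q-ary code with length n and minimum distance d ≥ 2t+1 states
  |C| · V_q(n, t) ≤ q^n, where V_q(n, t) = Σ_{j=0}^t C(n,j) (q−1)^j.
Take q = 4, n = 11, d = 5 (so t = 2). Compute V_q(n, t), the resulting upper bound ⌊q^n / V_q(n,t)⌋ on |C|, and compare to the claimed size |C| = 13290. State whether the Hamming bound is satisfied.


V_q(n, t) = 529, q^n = 4194304, Hamming bound = 7928, |C| = 13290 > bound (violated).

Step 1: Compute V_q(n, t) = Σ_{j=0}^2 C(n, j) (q−1)^j.
  j = 0: C(11,0)·(3)^0 = 1·1 = 1.
  j = 1: C(11,1)·(3)^1 = 11·3 = 33.
  j = 2: C(11,2)·(3)^2 = 55·9 = 495.
  V_q(n, t) = 1 + 33 + 495 = 529.
Step 2: q^n = 4^11 = 4194304.
Step 3: Hamming bound ⌊q^n / V_q(n,t)⌋ = ⌊4194304/529⌋ = 7928.
Step 4: Compare |C| = 13290 to 7928: violated.
The claimed |C| lies above the Hamming bound, so no 4-ary code of length 11 with d ≥ 5 can have 13290 codewords.


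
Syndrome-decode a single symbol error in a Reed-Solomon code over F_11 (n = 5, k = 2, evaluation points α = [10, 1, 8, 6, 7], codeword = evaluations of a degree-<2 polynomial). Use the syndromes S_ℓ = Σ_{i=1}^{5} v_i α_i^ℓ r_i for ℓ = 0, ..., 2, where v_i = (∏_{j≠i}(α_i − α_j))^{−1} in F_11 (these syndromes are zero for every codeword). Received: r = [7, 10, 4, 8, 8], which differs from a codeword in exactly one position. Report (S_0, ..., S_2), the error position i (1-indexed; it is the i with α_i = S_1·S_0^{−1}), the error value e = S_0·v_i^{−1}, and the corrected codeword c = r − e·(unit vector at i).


S = (10, 5, 8), error at position 4, error magnitude e = 7, c = [7, 10, 4, 1, 8].

Step 1: column multipliers v_i = (∏_{j≠i}(α_i − α_j))^{−1} mod 11.
  i = 1 (α = 10): (10−1)(10−8)(10−6)(10−7) = 9·2·4·3 = 216 ≡ 7, so v_1 = 7^{−1} = 8 (mod 11).
  i = 2 (α = 1): (1−10)(1−8)(1−6)(1−7) = (−9)·(−7)·(−5)·(−6) = 1890 ≡ 9, so v_2 = 9^{−1} = 5 (mod 11).
  i = 3 (α = 8): (8−10)(8−1)(8−6)(8−7) = (−2)·7·2·1 = −28 ≡ 5, so v_3 = 5^{−1} = 9 (mod 11).
  i = 4 (α = 6): (6−10)(6−1)(6−8)(6−7) = (−4)·5·(−2)·(−1) = −40 ≡ 4, so v_4 = 4^{−1} = 3 (mod 11).
  i = 5 (α = 7): (7−10)(7−1)(7−8)(7−6) = (−3)·6·(−1)·1 = 18 ≡ 7, so v_5 = 7^{−1} = 8 (mod 11).
  v = [8, 5, 9, 3, 8].
Step 2: syndromes of r = [7, 10, 4, 8, 8] (all sums mod 11).
  S_0 = Σ v_i r_i = 8·7 + 5·10 + 9·4 + 3·8 + 8·8 = 230 ≡ 10.
  S_1 = Σ v_i α_i r_i = 8·10·7 + 5·1·10 + 9·8·4 + 3·6·8 + 8·7·8 = 1490 ≡ 5.
  α_i^2 mod 11 = [1, 1, 9, 3, 5].
  S_2 = Σ v_i α_i^2 r_i = 8·1·7 + 5·1·10 + 9·9·4 + 3·3·8 + 8·5·8 = 822 ≡ 8.
  S = (10, 5, 8) ≠ 0, so r is not a codeword (an error is present).
Step 3: locate the error. For a single error e at position i, S_ℓ = v_i·e·α_i^ℓ, so α_err = S_1/S_0.
  S_0^{−1} = 10^{−1} = 10 (mod 11), so α_err = 5·10 = 50 ≡ 6 = α_4. Error position i = 4.
  Consistency check: S_2/S_1 = 8·9 = 72 ≡ 6 = α_err ✓ (single-error assumption holds).
Step 4: error magnitude e = S_0/v_4 = S_0·∏_{j≠4}(α_4 − α_j) = 10·4 = 40 ≡ 7 (mod 11).
Step 5: correct position 4: c_4 = r_4 − e = 8 − 7 ≡ 1 (mod 11). Hence c = [7, 10, 4, 1, 8].
  Check: interpolating c through the α_i gives m(x) = 3 + 7·x (degree < 2) with m(α_i) = c_i for every i, so c is indeed a codeword.


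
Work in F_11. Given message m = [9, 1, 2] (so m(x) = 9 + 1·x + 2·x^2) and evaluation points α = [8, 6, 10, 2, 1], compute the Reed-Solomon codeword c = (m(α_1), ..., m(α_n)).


c = [2, 10, 10, 8, 1]

Message polynomial: m(x) = 9 + 1·x + 2·x^2 (mod 11).
For each evaluation point α_i, compute m(α_i) mod 11:
  α_1 = 8: Horner steps 2 → 6 → 2, so m(8) = 2.
  α_2 = 6: Horner steps 2 → 2 → 10, so m(6) = 10.
  α_3 = 10: Horner steps 2 → 10 → 10, so m(10) = 10.
  α_4 = 2: Horner steps 2 → 5 → 8, so m(2) = 8.
  α_5 = 1: Horner steps 2 → 3 → 1, so m(1) = 1.
Codeword c = [2, 10, 10, 8, 1] ∈ F_11^5.


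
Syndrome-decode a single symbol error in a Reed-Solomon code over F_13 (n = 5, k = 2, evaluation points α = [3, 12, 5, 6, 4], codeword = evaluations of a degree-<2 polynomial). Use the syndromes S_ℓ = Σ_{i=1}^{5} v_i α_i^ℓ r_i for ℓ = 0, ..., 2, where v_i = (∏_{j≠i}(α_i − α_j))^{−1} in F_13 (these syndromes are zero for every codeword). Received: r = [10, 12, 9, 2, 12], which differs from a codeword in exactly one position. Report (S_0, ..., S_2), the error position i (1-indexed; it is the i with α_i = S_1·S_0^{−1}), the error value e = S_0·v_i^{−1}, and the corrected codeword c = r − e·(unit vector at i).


S = (10, 1, 4), error at position 5, error magnitude e = 9, c = [10, 12, 9, 2, 3].

Step 1: column multipliers v_i = (∏_{j≠i}(α_i − α_j))^{−1} mod 13.
  i = 1 (α = 3): (3−12)(3−5)(3−6)(3−4) = (−9)·(−2)·(−3)·(−1) = 54 ≡ 2, so v_1 = 2^{−1} = 7 (mod 13).
  i = 2 (α = 12): (12−3)(12−5)(12−6)(12−4) = 9·7·6·8 = 3024 ≡ 8, so v_2 = 8^{−1} = 5 (mod 13).
  i = 3 (α = 5): (5−3)(5−12)(5−6)(5−4) = 2·(−7)·(−1)·1 = 14 ≡ 1, so v_3 = 1^{−1} = 1 (mod 13).
  i = 4 (α = 6): (6−3)(6−12)(6−5)(6−4) = 3·(−6)·1·2 = −36 ≡ 3, so v_4 = 3^{−1} = 9 (mod 13).
  i = 5 (α = 4): (4−3)(4−12)(4−5)(4−6) = 1·(−8)·(−1)·(−2) = −16 ≡ 10, so v_5 = 10^{−1} = 4 (mod 13).
  v = [7, 5, 1, 9, 4].
Step 2: syndromes of r = [10, 12, 9, 2, 12] (all sums mod 13).
  S_0 = Σ v_i r_i = 7·10 + 5·12 + 1·9 + 9·2 + 4·12 = 205 ≡ 10.
  S_1 = Σ v_i α_i r_i = 7·3·10 + 5·12·12 + 1·5·9 + 9·6·2 + 4·4·12 = 1275 ≡ 1.
  α_i^2 mod 13 = [9, 1, 12, 10, 3].
  S_2 = Σ v_i α_i^2 r_i = 7·9·10 + 5·1·12 + 1·12·9 + 9·10·2 + 4·3·12 = 1122 ≡ 4.
  S = (10, 1, 4) ≠ 0, so r is not a codeword (an error is present).
Step 3: locate the error. For a single error e at position i, S_ℓ = v_i·e·α_i^ℓ, so α_err = S_1/S_0.
  S_0^{−1} = 10^{−1} = 4 (mod 13), so α_err = 1·4 = 4 ≡ 4 = α_5. Error position i = 5.
  Consistency check: S_2/S_1 = 4·1 = 4 ≡ 4 = α_err ✓ (single-error assumption holds).
Step 4: error magnitude e = S_0/v_5 = S_0·∏_{j≠5}(α_5 − α_j) = 10·10 = 100 ≡ 9 (mod 13).
Step 5: correct position 5: c_5 = r_5 − e = 12 − 9 ≡ 3 (mod 13). Hence c = [10, 12, 9, 2, 3].
  Check: interpolating c through the α_i gives m(x) = 5 + 6·x (degree < 2) with m(α_i) = c_i for every i, so c is indeed a codeword.


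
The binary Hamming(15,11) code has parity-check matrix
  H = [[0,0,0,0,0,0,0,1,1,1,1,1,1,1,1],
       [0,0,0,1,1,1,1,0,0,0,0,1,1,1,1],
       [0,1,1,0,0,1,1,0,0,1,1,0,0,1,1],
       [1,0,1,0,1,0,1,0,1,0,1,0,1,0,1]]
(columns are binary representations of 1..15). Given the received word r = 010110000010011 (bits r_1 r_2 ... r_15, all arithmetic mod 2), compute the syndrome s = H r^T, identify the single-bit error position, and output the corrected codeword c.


s = (1, 0, 0, 1)^T, error position = 9, corrected codeword c = 010110001010011

Compute s = H r^T mod 2 one row at a time:
  s_1 = 0 + 0 + 0 + 1 + 0 + 0 + 1 + 1 = 3 ≡ 1 (mod 2).
  s_2 = 1 + 1 + 0 + 0 + 0 + 0 + 1 + 1 = 4 ≡ 0 (mod 2).
  s_3 = 1 + 0 + 0 + 0 + 0 + 1 + 1 + 1 = 4 ≡ 0 (mod 2).
  s_4 = 0 + 0 + 1 + 0 + 0 + 1 + 0 + 1 = 3 ≡ 1 (mod 2).
s = (1, 0, 0, 1)^T — this equals column 9 of H (binary 1001), so error is at position 9.
Correct: flip bit 9 of r = 010110000010011 to get c = 010110001010011.


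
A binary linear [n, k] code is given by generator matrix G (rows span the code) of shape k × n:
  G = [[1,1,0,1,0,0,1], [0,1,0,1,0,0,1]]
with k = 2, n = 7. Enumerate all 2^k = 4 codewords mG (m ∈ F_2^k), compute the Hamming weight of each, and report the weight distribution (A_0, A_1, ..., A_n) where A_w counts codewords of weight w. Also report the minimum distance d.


Weight distribution: A_0 = 1, A_1 = 1, A_3 = 1, A_4 = 1. Minimum distance d = 1.

Enumerate all 2^2 = 4 messages m ∈ F_2^2.
For each, compute codeword c = mG in F_2^7, then tally its weight.
  m = 00 → c = 0000000, weight = 0.
  m = 10 → c = 1101001, weight = 4.
  m = 01 → c = 0101001, weight = 3.
  m = 11 → c = 1000000, weight = 1.
Tally weights:
  weight 0: 1 codewords.
  weight 1: 1 codewords.
  weight 3: 1 codewords.
  weight 4: 1 codewords.
Minimum distance d = smallest w > 0 with A_w > 0 = 1.
Sanity: Σ A_w = 4 = 2^2 = 4 ✓.


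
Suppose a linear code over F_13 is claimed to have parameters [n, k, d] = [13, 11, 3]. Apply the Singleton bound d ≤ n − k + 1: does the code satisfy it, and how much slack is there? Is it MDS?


Singleton RHS = n − k + 1 = 3, slack = 0, bound satisfied, MDS.

Singleton bound: d ≤ n − k + 1.
Here n = 13, k = 11, so n − k + 1 = 3.
Given d = 3, check d ≤ 3: YES.
Slack = (n − k + 1) − d = 0.
The code is MDS (slack = 0).
Description: the claimed parameters are [13, 11, 3]_13; such a code would be MDS (meets Singleton bound).
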